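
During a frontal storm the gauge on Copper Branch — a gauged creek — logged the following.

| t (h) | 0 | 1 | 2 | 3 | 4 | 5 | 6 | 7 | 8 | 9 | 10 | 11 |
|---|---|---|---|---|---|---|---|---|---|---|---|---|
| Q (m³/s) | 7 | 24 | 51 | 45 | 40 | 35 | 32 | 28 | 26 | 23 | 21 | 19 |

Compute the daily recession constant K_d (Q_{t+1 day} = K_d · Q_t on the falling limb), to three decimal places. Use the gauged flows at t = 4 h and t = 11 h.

Between t = 4 h and t = 11 h the flow falls from 40 to 19 m³/s over 7×1 h = 7 h.
Per-interval ratio K = (19/40)^(1/7) = 0.8991; K_d = K^(24/1) = 0.078.

K_d ≈ 0.078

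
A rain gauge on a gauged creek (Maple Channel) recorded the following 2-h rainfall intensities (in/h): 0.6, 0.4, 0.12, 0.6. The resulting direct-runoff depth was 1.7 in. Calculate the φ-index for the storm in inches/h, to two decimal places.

φ ≈ 0.25 in/h

Only the 3 blocks with intensity above φ contribute runoff: 0.6, 0.4, 0.6 in/h.
Σ(I−φ)·Δt = d  ⇒  (0.6+0.4+0.6 − 3φ)·2 = 1.7
φ = (1.600 − 1.7/2) / 3 = 0.25 in/h.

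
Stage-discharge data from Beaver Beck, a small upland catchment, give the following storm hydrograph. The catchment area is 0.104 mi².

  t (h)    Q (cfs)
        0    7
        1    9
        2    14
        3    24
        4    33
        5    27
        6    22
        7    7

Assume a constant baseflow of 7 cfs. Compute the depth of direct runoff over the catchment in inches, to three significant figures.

Direct runoff: 0.0, 2.0, 7.0, 17.0, 26.0, 20.0, 15.0, 0.0 cfs; ΣQ_DR = 87.00 cfs.
V = ΣQ_DR · Δt = 87.00 × 3600 s = 3.132 × 10^5 ft³.
Over A = 0.104 mi², depth = V / A = 1.30 in.

d ≈ 1.30 in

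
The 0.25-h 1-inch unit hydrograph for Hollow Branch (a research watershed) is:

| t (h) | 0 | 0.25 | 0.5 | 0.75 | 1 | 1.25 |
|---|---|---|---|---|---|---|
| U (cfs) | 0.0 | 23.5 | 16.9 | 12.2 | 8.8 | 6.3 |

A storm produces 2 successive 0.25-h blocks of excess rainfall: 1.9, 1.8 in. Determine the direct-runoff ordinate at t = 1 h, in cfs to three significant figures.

By discrete convolution, Q_j = Σ (P_i / 1 in) · U_{j−i}.
At t = 1 h (j=4): Q = (1.9/1)·8.8 + (1.8/1)·12.2 = 38.7 cfs.

Q ≈ 38.7 cfs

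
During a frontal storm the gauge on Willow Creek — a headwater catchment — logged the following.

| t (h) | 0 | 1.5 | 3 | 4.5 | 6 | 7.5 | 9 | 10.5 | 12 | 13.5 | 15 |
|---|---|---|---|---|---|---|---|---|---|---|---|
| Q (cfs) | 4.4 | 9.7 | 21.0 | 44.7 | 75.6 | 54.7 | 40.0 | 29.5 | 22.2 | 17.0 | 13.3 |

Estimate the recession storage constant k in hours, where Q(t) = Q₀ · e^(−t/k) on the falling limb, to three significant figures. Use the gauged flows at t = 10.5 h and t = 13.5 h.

k ≈ 5.44 h

On the falling limb, Q drops from 29.5 to 17.0 cfs between t = 10.5 h and t = 13.5 h (Δt = 3 h).
k = −Δt / ln(Q₂/Q₁) = −3 / ln(17.0/29.5) = 5.44 h.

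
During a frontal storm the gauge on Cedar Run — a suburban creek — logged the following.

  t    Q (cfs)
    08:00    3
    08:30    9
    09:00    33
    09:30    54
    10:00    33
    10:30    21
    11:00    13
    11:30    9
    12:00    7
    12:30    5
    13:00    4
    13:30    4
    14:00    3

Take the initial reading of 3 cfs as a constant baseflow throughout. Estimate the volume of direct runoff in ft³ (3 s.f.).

V ≈ 2.86 × 10^5 ft³

Direct-runoff ordinates (Q − Q_b): 0.0, 6.0, 30.0, 51.0, 30.0, 18.0, 10.0, 6.0, 4.0, 2.0, 1.0, 1.0, 0.0 cfs.
ΣQ_DR = 159.0 cfs.
With Δt = 0.5 h = 1800 s, V = ΣQ_DR · Δt = 159.0 × 1800 = 2.86 × 10^5 ft³.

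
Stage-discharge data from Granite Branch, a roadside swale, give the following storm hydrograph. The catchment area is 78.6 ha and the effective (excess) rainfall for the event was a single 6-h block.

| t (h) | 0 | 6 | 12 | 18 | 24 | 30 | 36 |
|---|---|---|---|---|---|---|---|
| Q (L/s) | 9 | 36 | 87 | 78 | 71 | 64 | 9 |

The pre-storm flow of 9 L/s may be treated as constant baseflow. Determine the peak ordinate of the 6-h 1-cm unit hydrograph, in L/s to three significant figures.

Direct runoff: 0.0, 27.0, 78.0, 69.0, 62.0, 55.0, 0.0 L/s; ΣQ_DR = 291.0 L/s, peak = 78.0 L/s.
Runoff depth d = ΣQ_DR·Δt / A = 291.0 × 21600 / (78.6 ha) = 7.997 mm.
The 1-cm UH is the DRH scaled by (10 mm)/d, so U_p = 78.0 × 10/7.997 = 97.5 L/s.

U_p ≈ 97.5 L/s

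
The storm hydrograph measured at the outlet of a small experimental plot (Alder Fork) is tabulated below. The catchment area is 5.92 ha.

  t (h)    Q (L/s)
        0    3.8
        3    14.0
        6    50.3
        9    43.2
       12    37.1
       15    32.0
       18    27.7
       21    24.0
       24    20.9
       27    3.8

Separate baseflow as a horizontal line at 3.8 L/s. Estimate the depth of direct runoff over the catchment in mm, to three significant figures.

d ≈ 39.9 mm

Direct runoff: 0.0, 10.2, 46.5, 39.4, 33.3, 28.2, 23.9, 20.2, 17.1, 0.0 L/s; ΣQ_DR = 218.8 L/s.
V = ΣQ_DR · Δt = 218.8 × 10800 s = 2.363 × 10^6 L.
Over A = 5.92 ha, depth = V / A = 39.9 mm.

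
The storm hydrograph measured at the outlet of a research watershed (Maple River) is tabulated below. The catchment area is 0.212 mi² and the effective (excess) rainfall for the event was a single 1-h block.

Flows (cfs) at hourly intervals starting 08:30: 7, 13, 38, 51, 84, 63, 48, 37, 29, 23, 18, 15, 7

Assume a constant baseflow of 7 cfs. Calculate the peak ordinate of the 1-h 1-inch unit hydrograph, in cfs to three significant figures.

Direct runoff: 0.0, 6.0, 31.0, 44.0, 77.0, 56.0, 41.0, 30.0, 22.0, 16.0, 11.0, 8.0, 0.0 cfs; ΣQ_DR = 342.0 cfs, peak = 77.0 cfs.
Runoff depth d = ΣQ_DR·Δt / A = 342.0 × 3600 / (0.212 mi²) = 2.500 in.
The 1-inch UH is the DRH scaled by (1 in)/d, so U_p = 77.0 × 1/2.500 = 30.8 cfs.

U_p ≈ 30.8 cfs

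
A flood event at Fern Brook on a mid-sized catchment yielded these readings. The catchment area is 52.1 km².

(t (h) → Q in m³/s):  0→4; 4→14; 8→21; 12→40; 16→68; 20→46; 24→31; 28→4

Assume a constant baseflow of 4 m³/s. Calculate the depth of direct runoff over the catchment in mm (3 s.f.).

d ≈ 54.2 mm

Direct runoff: 0.0, 10.0, 17.0, 36.0, 64.0, 42.0, 27.0, 0.0 m³/s; ΣQ_DR = 196.0 m³/s.
V = ΣQ_DR · Δt = 196.0 × 14400 s = 2.822 × 10^6 m³.
Over A = 52.1 km², depth = V / A = 54.2 mm.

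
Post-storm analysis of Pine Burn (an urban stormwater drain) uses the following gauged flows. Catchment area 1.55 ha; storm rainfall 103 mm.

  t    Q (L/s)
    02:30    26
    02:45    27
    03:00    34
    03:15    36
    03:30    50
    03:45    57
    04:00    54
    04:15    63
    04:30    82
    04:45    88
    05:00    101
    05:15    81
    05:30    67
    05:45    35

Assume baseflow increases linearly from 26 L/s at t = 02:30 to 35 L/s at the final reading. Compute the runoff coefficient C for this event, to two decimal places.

C ≈ 0.21

ΣQ_DR = 374.0 L/s; V = ΣQ_DR·Δt = 3.366 × 10^5 L.
Runoff depth d = V / A = 21.72 mm.
C = d / P = 21.72 / 103 = 0.21.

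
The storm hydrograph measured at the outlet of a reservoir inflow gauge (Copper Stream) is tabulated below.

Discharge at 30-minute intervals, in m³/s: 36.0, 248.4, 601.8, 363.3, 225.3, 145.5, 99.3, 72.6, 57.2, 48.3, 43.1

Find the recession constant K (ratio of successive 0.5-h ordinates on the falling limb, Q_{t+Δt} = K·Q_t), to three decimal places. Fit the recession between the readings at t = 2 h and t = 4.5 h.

Using the recession-limb readings at t = 2 h and t = 4.5 h: Q falls from 225.3 to 48.3 m³/s over 5 intervals.
K = (Q₂/Q₁)^(1/5) = (48.3/225.3)^(1/5) = 0.735.

K ≈ 0.735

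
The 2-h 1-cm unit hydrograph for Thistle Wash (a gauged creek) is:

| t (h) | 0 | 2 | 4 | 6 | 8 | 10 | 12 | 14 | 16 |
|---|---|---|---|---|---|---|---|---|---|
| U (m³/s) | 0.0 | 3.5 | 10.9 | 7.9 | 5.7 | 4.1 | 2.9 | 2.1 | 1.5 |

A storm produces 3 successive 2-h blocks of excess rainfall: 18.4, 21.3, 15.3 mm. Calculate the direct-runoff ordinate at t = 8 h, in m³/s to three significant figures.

Q ≈ 44.0 m³/s

By discrete convolution, Q_j = Σ (P_i / 10 mm) · U_{j−i}.
At t = 8 h (j=4): Q = (18.4/10)·5.7 + (21.3/10)·7.9 + (15.3/10)·10.9 = 44.0 m³/s.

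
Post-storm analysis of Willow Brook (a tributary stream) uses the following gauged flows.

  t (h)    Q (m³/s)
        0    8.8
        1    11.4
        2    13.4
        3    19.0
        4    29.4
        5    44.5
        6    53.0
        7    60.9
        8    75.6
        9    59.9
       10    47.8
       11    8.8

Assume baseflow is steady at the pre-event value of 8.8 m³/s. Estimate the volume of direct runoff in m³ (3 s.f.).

Direct-runoff ordinates (Q − Q_b): 0.0, 2.6, 4.6, 10.2, 20.6, 35.7, 44.2, 52.1, 66.8, 51.1, 39.0, 0.0 m³/s.
ΣQ_DR = 326.9 m³/s.
With Δt = 1 h = 3600 s, V = ΣQ_DR · Δt = 326.9 × 3600 = 1.18 × 10^6 m³.

V ≈ 1.18 × 10^6 m³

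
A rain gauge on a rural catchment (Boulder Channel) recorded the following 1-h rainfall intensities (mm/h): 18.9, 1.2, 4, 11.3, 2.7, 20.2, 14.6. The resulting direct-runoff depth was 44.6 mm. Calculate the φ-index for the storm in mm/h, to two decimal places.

φ ≈ 5.10 mm/h

Only the 4 blocks with intensity above φ contribute runoff: 18.9, 11.3, 20.2, 14.6 mm/h.
Σ(I−φ)·Δt = d  ⇒  (18.9+11.3+20.2+14.6 − 4φ)·1 = 44.6
φ = (65.00 − 44.6/1) / 4 = 5.10 mm/h.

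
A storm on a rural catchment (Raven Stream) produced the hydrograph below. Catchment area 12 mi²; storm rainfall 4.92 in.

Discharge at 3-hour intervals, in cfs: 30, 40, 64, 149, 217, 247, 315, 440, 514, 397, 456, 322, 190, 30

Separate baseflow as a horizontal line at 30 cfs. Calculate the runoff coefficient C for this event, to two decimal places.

ΣQ_DR = 2991 cfs; V = ΣQ_DR·Δt = 3.230 × 10^7 ft³.
Runoff depth d = V / A = 1.159 in.
C = d / P = 1.159 / 4.92 = 0.24.

C ≈ 0.24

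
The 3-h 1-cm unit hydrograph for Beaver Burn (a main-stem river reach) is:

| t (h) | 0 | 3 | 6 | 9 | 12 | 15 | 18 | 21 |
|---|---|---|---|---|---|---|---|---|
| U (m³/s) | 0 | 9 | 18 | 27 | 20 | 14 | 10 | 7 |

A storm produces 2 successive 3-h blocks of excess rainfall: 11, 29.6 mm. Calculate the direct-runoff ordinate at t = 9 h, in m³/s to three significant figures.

Q ≈ 83.0 m³/s

By discrete convolution, Q_j = Σ (P_i / 10 mm) · U_{j−i}.
At t = 9 h (j=3): Q = (11/10)·27 + (29.6/10)·18 = 83.0 m³/s.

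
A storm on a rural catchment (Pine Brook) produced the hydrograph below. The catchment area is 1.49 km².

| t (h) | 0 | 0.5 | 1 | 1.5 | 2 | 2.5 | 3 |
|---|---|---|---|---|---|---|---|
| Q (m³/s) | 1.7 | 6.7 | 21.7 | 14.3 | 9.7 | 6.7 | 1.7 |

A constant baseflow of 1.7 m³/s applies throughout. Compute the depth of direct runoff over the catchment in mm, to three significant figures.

d ≈ 61.1 mm

Direct runoff: 0.0, 5.0, 20.0, 12.6, 8.0, 5.0, 0.0 m³/s; ΣQ_DR = 50.60 m³/s.
V = ΣQ_DR · Δt = 50.60 × 1800 s = 91080 m³.
Over A = 1.49 km², depth = V / A = 61.1 mm.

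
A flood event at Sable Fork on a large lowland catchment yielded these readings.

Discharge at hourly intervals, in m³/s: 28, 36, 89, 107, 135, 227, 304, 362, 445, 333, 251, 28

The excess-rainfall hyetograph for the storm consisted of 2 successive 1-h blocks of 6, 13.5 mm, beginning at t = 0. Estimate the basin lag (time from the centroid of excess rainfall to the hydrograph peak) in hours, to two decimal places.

Centroid of excess rainfall: t_c = Σ P_i·t̄_i / ΣP_i = 1.1923 h (block centres at 0.5, 1.5 h).
Hydrograph peak occurs at t = 8 h, so basin lag t_L = 8 − 1.1923 = 6.81 h.

t_L ≈ 6.81 h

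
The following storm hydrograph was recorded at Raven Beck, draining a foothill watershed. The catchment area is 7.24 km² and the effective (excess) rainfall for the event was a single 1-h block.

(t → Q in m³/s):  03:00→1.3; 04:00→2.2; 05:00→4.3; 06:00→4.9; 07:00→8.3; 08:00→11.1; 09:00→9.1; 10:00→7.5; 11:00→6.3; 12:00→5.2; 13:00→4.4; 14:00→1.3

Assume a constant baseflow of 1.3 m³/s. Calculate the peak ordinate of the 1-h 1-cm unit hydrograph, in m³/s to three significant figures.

U_p ≈ 3.92 m³/s

Direct runoff: 0.0, 0.9, 3.0, 3.6, 7.0, 9.8, 7.8, 6.2, 5.0, 3.9, 3.1, 0.0 m³/s; ΣQ_DR = 50.30 m³/s, peak = 9.8 m³/s.
Runoff depth d = ΣQ_DR·Δt / A = 50.30 × 3600 / (7.24 km²) = 25.01 mm.
The 1-cm UH is the DRH scaled by (10 mm)/d, so U_p = 9.8 × 10/25.01 = 3.92 m³/s.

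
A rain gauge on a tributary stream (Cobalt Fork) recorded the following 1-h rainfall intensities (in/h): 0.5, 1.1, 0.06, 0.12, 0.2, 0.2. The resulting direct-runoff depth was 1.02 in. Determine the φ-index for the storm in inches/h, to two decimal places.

Only the 2 blocks with intensity above φ contribute runoff: 0.5, 1.1 in/h.
Σ(I−φ)·Δt = d  ⇒  (0.5+1.1 − 2φ)·1 = 1.02
φ = (1.600 − 1.02/1) / 2 = 0.29 in/h.

φ ≈ 0.29 in/h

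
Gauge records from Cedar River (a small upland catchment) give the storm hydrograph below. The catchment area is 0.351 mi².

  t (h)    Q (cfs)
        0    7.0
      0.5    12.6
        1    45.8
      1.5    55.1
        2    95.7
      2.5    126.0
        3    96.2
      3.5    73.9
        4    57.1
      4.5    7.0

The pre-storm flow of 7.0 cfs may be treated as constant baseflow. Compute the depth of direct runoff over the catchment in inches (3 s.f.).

Direct runoff: 0.0, 5.6, 38.8, 48.1, 88.7, 119.0, 89.2, 66.9, 50.1, 0.0 cfs; ΣQ_DR = 506.4 cfs.
V = ΣQ_DR · Δt = 506.4 × 1800 s = 9.115 × 10^5 ft³.
Over A = 0.351 mi², depth = V / A = 1.12 in.

d ≈ 1.12 in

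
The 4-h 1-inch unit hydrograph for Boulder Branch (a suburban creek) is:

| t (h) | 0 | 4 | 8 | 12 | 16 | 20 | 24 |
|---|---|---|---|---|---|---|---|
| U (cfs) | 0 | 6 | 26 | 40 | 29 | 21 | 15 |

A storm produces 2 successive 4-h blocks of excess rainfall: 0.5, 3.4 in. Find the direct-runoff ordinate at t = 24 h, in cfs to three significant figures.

Q ≈ 78.9 cfs

By discrete convolution, Q_j = Σ (P_i / 1 in) · U_{j−i}.
At t = 24 h (j=6): Q = (0.5/1)·15 + (3.4/1)·21 = 78.9 cfs.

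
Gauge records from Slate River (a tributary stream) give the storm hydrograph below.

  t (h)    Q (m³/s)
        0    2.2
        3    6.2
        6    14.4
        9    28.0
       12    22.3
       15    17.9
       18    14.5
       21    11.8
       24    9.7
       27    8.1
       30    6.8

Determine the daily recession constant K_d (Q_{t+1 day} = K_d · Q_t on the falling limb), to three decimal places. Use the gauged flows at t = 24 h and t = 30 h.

K_d ≈ 0.242

Between t = 24 h and t = 30 h the flow falls from 9.7 to 6.8 m³/s over 2×3 h = 6 h.
Per-interval ratio K = (6.8/9.7)^(1/2) = 0.8373; K_d = K^(24/3) = 0.242.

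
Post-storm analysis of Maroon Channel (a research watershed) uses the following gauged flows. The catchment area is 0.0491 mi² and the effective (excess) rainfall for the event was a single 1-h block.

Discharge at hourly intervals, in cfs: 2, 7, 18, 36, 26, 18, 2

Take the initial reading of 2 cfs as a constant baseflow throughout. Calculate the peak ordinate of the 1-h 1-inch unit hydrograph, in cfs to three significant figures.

U_p ≈ 11.3 cfs

Direct runoff: 0.0, 5.0, 16.0, 34.0, 24.0, 16.0, 0.0 cfs; ΣQ_DR = 95.00 cfs, peak = 34.0 cfs.
Runoff depth d = ΣQ_DR·Δt / A = 95.00 × 3600 / (0.0491 mi²) = 2.998 in.
The 1-inch UH is the DRH scaled by (1 in)/d, so U_p = 34.0 × 1/2.998 = 11.3 cfs.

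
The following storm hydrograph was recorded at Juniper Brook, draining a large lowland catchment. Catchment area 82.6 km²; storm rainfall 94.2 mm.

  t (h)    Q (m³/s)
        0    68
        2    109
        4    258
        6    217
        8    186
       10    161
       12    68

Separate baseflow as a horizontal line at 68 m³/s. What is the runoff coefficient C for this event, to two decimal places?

ΣQ_DR = 591.0 m³/s; V = ΣQ_DR·Δt = 4.255 × 10^6 m³.
Runoff depth d = V / A = 51.52 mm.
C = d / P = 51.52 / 94.2 = 0.55.

C ≈ 0.55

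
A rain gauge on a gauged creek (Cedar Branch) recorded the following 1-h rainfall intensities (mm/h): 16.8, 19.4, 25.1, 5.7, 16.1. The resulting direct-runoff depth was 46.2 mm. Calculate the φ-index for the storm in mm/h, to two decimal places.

Only the 4 blocks with intensity above φ contribute runoff: 16.8, 19.4, 25.1, 16.1 mm/h.
Σ(I−φ)·Δt = d  ⇒  (16.8+19.4+25.1+16.1 − 4φ)·1 = 46.2
φ = (77.40 − 46.2/1) / 4 = 7.80 mm/h.

φ ≈ 7.80 mm/h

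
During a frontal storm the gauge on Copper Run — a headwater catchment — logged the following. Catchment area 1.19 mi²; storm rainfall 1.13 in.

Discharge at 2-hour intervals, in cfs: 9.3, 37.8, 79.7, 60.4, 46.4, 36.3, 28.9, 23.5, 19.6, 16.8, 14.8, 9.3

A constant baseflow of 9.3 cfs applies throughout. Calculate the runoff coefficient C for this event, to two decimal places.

ΣQ_DR = 271.2 cfs; V = ΣQ_DR·Δt = 1.953 × 10^6 ft³.
Runoff depth d = V / A = 0.7063 in.
C = d / P = 0.7063 / 1.13 = 0.63.

C ≈ 0.63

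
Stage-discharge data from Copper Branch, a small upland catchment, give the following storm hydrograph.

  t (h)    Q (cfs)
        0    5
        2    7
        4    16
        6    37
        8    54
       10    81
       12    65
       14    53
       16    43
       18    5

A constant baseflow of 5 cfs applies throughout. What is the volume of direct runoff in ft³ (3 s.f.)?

V ≈ 2.28 × 10^6 ft³

Direct-runoff ordinates (Q − Q_b): 0.0, 2.0, 11.0, 32.0, 49.0, 76.0, 60.0, 48.0, 38.0, 0.0 cfs.
ΣQ_DR = 316.0 cfs.
With Δt = 2 h = 7200 s, V = ΣQ_DR · Δt = 316.0 × 7200 = 2.28 × 10^6 ft³.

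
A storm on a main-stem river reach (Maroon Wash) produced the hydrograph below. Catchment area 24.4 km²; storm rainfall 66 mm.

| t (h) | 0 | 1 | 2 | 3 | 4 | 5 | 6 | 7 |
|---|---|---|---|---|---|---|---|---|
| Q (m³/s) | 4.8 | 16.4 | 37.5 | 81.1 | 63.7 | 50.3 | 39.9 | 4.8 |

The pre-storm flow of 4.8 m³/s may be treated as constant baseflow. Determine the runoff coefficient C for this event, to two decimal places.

ΣQ_DR = 260.1 m³/s; V = ΣQ_DR·Δt = 9.364 × 10^5 m³.
Runoff depth d = V / A = 38.38 mm.
C = d / P = 38.38 / 66 = 0.58.

C ≈ 0.58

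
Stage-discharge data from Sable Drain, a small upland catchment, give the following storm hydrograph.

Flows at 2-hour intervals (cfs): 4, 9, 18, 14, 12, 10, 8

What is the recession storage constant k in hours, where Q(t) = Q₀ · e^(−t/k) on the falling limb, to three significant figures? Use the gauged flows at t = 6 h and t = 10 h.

k ≈ 11.9 h

On the falling limb, Q drops from 14 to 10 cfs between t = 6 h and t = 10 h (Δt = 4 h).
k = −Δt / ln(Q₂/Q₁) = −4 / ln(10/14) = 11.9 h.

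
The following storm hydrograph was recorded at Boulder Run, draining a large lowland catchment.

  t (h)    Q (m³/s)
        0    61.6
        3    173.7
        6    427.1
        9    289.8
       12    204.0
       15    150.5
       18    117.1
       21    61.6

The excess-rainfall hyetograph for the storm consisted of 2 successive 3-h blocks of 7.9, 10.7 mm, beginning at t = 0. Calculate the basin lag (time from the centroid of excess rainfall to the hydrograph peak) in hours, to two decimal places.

Centroid of excess rainfall: t_c = Σ P_i·t̄_i / ΣP_i = 3.2258 h (block centres at 1.5, 4.5 h).
Hydrograph peak occurs at t = 6 h, so basin lag t_L = 6 − 3.2258 = 2.77 h.

t_L ≈ 2.77 h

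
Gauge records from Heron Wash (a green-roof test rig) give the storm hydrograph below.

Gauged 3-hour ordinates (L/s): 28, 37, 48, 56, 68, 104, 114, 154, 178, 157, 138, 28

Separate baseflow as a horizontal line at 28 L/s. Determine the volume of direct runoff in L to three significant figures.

Direct-runoff ordinates (Q − Q_b): 0.0, 9.0, 20.0, 28.0, 40.0, 76.0, 86.0, 126.0, 150.0, 129.0, 110.0, 0.0 L/s.
ΣQ_DR = 774.0 L/s.
With Δt = 3 h = 10800 s, V = ΣQ_DR · Δt = 774.0 × 10800 = 8.36 × 10^6 L.

V ≈ 8.36 × 10^6 L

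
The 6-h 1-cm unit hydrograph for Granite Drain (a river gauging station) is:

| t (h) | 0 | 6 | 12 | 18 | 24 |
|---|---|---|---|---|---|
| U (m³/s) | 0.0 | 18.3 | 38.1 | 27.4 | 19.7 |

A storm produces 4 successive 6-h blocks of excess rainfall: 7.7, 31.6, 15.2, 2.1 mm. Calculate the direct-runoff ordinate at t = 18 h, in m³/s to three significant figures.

Q ≈ 169 m³/s

By discrete convolution, Q_j = Σ (P_i / 10 mm) · U_{j−i}.
At t = 18 h (j=3): Q = (7.7/10)·27.4 + (31.6/10)·38.1 + (15.2/10)·18.3 + (2.1/10)·0.0 = 169 m³/s.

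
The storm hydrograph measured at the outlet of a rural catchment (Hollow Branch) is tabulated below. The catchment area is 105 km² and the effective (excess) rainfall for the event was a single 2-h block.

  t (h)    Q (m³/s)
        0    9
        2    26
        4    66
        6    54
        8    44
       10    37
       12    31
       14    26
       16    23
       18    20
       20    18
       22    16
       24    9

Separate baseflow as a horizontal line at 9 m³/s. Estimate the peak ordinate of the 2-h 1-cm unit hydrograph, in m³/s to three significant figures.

U_p ≈ 31.7 m³/s

Direct runoff: 0.0, 17.0, 57.0, 45.0, 35.0, 28.0, 22.0, 17.0, 14.0, 11.0, 9.0, 7.0, 0.0 m³/s; ΣQ_DR = 262.0 m³/s, peak = 57.0 m³/s.
Runoff depth d = ΣQ_DR·Δt / A = 262.0 × 7200 / (105 km²) = 17.97 mm.
The 1-cm UH is the DRH scaled by (10 mm)/d, so U_p = 57.0 × 10/17.97 = 31.7 m³/s.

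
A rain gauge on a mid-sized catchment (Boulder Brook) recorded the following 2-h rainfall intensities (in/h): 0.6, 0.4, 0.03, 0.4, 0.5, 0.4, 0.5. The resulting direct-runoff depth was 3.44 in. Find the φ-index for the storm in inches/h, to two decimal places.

Only the 6 blocks with intensity above φ contribute runoff: 0.6, 0.4, 0.4, 0.5, 0.4, 0.5 in/h.
Σ(I−φ)·Δt = d  ⇒  (0.6+0.4+0.4+0.5+0.4+0.5 − 6φ)·2 = 3.44
φ = (2.800 − 3.44/2) / 6 = 0.18 in/h.

φ ≈ 0.18 in/h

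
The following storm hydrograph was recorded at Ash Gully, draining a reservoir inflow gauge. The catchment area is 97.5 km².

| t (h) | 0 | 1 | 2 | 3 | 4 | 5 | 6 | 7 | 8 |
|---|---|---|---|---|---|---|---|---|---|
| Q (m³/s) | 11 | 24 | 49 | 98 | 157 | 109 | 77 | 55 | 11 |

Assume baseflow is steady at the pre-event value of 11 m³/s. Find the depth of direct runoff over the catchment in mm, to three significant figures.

d ≈ 18.2 mm

Direct runoff: 0.0, 13.0, 38.0, 87.0, 146.0, 98.0, 66.0, 44.0, 0.0 m³/s; ΣQ_DR = 492.0 m³/s.
V = ΣQ_DR · Δt = 492.0 × 3600 s = 1.771 × 10^6 m³.
Over A = 97.5 km², depth = V / A = 18.2 mm.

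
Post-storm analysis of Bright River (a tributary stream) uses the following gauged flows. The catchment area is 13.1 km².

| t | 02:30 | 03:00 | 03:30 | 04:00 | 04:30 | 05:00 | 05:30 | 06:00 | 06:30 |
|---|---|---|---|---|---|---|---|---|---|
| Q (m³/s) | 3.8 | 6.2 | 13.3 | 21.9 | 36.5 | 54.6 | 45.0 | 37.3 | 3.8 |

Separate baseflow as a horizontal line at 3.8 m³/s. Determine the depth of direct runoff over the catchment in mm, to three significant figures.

d ≈ 25.9 mm

Direct runoff: 0.0, 2.4, 9.5, 18.1, 32.7, 50.8, 41.2, 33.5, 0.0 m³/s; ΣQ_DR = 188.2 m³/s.
V = ΣQ_DR · Δt = 188.2 × 1800 s = 3.388 × 10^5 m³.
Over A = 13.1 km², depth = V / A = 25.9 mm.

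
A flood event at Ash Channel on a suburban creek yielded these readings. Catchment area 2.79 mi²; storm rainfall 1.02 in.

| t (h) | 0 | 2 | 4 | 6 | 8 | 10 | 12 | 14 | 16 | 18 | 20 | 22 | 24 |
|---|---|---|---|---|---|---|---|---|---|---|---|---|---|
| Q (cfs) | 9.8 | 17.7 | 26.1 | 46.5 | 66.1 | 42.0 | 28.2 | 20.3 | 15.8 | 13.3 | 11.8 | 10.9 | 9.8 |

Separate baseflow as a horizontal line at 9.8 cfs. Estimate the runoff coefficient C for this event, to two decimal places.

C ≈ 0.21

ΣQ_DR = 190.9 cfs; V = ΣQ_DR·Δt = 1.374 × 10^6 ft³.
Runoff depth d = V / A = 0.2121 in.
C = d / P = 0.2121 / 1.02 = 0.21.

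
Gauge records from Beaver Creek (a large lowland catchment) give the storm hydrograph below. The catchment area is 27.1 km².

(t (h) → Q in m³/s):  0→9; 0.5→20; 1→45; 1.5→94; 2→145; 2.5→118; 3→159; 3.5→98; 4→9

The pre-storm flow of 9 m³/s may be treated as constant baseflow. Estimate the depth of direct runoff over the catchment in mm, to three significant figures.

d ≈ 40.9 mm

Direct runoff: 0.0, 11.0, 36.0, 85.0, 136.0, 109.0, 150.0, 89.0, 0.0 m³/s; ΣQ_DR = 616.0 m³/s.
V = ΣQ_DR · Δt = 616.0 × 1800 s = 1.109 × 10^6 m³.
Over A = 27.1 km², depth = V / A = 40.9 mm.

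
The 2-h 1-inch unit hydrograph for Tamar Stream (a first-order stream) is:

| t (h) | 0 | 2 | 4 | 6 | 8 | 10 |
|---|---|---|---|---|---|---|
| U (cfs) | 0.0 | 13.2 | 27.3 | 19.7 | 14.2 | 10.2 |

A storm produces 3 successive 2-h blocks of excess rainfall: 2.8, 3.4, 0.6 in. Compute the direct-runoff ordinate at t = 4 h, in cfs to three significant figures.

By discrete convolution, Q_j = Σ (P_i / 1 in) · U_{j−i}.
At t = 4 h (j=2): Q = (2.8/1)·27.3 + (3.4/1)·13.2 + (0.6/1)·0.0 = 121 cfs.

Q ≈ 121 cfs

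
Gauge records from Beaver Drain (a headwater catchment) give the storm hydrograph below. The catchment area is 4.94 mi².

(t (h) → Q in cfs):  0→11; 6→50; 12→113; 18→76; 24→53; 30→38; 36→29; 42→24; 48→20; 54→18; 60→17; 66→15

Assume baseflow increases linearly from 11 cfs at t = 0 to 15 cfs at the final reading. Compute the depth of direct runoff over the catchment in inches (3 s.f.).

Direct runoff: 0.00, 38.64, 101.27, 63.91, 40.55, 25.18, 15.82, 10.45, 6.09, 3.73, 2.36, 0.00 cfs; ΣQ_DR = 308.0 cfs.
V = ΣQ_DR · Δt = 308.0 × 21600 s = 6.653 × 10^6 ft³.
Over A = 4.94 mi², depth = V / A = 0.580 in.

d ≈ 0.580 in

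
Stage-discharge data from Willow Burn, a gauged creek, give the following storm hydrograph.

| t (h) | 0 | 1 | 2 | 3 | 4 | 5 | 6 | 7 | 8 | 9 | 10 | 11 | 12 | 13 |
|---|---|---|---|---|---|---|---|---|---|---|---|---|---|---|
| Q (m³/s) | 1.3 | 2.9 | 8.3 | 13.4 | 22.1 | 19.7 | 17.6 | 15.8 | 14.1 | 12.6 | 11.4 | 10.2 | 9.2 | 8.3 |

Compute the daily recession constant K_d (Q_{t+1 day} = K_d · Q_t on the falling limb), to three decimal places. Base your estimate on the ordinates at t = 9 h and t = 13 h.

K_d ≈ 0.082

Between t = 9 h and t = 13 h the flow falls from 12.6 to 8.3 m³/s over 4×1 h = 4 h.
Per-interval ratio K = (8.3/12.6)^(1/4) = 0.9009; K_d = K^(24/1) = 0.082.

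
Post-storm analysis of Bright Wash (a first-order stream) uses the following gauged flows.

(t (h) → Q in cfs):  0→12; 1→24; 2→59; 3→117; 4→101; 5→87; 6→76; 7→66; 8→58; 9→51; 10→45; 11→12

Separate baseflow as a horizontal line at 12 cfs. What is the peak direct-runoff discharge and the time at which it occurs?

Subtracting baseflow gives direct-runoff ordinates: 0.0, 12.0, 47.0, 105.0, 89.0, 75.0, 64.0, 54.0, 46.0, 39.0, 33.0, 0.0 cfs.
The maximum is 105.0 cfs, occurring at the reading for t = 3 h.

Q_p = 105.0 cfs at t = 3 h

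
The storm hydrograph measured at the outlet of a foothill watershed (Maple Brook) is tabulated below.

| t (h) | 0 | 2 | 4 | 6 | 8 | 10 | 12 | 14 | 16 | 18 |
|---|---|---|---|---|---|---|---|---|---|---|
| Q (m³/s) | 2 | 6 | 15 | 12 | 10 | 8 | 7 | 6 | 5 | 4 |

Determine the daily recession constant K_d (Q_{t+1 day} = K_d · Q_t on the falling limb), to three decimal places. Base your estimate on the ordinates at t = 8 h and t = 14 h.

Between t = 8 h and t = 14 h the flow falls from 10 to 6 m³/s over 3×2 h = 6 h.
Per-interval ratio K = (6/10)^(1/3) = 0.8434; K_d = K^(24/2) = 0.130.

K_d ≈ 0.130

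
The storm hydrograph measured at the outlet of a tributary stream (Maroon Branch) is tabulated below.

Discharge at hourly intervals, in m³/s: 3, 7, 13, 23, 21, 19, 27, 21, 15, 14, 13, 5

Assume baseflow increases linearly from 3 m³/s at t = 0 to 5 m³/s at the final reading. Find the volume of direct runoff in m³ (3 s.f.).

V ≈ 4.79 × 10^5 m³

Direct-runoff ordinates (Q − Q_b): 0.00, 3.82, 9.64, 19.45, 17.27, 15.09, 22.91, 16.73, 10.55, 9.36, 8.18, 0.00 m³/s.
ΣQ_DR = 133.0 m³/s.
With Δt = 1 h = 3600 s, V = ΣQ_DR · Δt = 133.0 × 3600 = 4.79 × 10^5 m³.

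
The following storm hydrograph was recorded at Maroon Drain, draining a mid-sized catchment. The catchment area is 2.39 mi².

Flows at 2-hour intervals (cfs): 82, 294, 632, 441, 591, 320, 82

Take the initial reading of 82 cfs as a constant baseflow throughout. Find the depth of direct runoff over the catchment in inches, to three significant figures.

Direct runoff: 0.0, 212.0, 550.0, 359.0, 509.0, 238.0, 0.0 cfs; ΣQ_DR = 1868 cfs.
V = ΣQ_DR · Δt = 1868 × 7200 s = 1.345 × 10^7 ft³.
Over A = 2.39 mi², depth = V / A = 2.42 in.

d ≈ 2.42 in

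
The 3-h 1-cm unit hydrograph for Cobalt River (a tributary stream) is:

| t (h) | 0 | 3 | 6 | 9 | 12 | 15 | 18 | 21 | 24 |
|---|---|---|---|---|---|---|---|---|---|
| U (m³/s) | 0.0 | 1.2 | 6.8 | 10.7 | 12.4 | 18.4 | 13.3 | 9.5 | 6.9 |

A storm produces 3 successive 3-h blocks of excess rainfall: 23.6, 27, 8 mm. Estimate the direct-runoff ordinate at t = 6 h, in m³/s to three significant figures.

By discrete convolution, Q_j = Σ (P_i / 10 mm) · U_{j−i}.
At t = 6 h (j=2): Q = (23.6/10)·6.8 + (27/10)·1.2 + (8/10)·0.0 = 19.3 m³/s.

Q ≈ 19.3 m³/s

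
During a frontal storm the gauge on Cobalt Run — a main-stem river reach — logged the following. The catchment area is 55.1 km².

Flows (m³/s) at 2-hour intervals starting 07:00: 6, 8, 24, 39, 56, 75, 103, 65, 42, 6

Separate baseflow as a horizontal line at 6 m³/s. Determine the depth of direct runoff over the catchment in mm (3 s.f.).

d ≈ 47.6 mm

Direct runoff: 0.0, 2.0, 18.0, 33.0, 50.0, 69.0, 97.0, 59.0, 36.0, 0.0 m³/s; ΣQ_DR = 364.0 m³/s.
V = ΣQ_DR · Δt = 364.0 × 7200 s = 2.621 × 10^6 m³.
Over A = 55.1 km², depth = V / A = 47.6 mm.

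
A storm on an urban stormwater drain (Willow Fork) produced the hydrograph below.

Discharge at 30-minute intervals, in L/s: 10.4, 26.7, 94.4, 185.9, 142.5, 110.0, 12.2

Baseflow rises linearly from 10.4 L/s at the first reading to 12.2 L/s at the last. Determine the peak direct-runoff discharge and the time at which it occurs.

Q_p = 174.60 L/s at t = 1.5 h

Subtracting baseflow gives direct-runoff ordinates: 0.00, 16.00, 83.40, 174.60, 130.90, 98.10, 0.00 L/s.
The maximum is 174.60 L/s, occurring at the reading for t = 1.5 h.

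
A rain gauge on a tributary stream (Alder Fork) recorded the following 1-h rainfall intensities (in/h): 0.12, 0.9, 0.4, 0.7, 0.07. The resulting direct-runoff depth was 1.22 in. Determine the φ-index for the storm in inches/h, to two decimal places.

Only the 3 blocks with intensity above φ contribute runoff: 0.9, 0.4, 0.7 in/h.
Σ(I−φ)·Δt = d  ⇒  (0.9+0.4+0.7 − 3φ)·1 = 1.22
φ = (2.000 − 1.22/1) / 3 = 0.26 in/h.

φ ≈ 0.26 in/h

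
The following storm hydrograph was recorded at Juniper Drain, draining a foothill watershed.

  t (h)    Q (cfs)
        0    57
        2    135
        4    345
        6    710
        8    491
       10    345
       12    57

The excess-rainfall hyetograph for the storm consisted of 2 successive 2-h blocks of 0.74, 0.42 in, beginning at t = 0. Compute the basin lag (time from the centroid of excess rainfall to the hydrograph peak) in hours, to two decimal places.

t_L ≈ 4.28 h

Centroid of excess rainfall: t_c = Σ P_i·t̄_i / ΣP_i = 1.7241 h (block centres at 1, 3 h).
Hydrograph peak occurs at t = 6 h, so basin lag t_L = 6 − 1.7241 = 4.28 h.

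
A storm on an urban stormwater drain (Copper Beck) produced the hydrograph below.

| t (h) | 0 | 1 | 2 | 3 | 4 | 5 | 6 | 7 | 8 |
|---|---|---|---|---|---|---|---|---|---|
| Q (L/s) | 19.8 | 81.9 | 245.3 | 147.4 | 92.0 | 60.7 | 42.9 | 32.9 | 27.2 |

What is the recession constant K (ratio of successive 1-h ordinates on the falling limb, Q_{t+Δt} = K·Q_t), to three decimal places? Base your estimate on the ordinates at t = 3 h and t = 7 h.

Using the recession-limb readings at t = 3 h and t = 7 h: Q falls from 147.4 to 32.9 L/s over 4 intervals.
K = (Q₂/Q₁)^(1/4) = (32.9/147.4)^(1/4) = 0.687.

K ≈ 0.687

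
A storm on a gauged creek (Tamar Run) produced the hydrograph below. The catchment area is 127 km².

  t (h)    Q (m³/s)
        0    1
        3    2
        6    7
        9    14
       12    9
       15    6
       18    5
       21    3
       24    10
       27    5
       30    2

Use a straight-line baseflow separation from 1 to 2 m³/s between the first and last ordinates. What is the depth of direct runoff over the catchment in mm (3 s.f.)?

d ≈ 4.04 mm

Direct runoff: 0.00, 0.90, 5.80, 12.70, 7.60, 4.50, 3.40, 1.30, 8.20, 3.10, 0.00 m³/s; ΣQ_DR = 47.50 m³/s.
V = ΣQ_DR · Δt = 47.50 × 10800 s = 5.130 × 10^5 m³.
Over A = 127 km², depth = V / A = 4.04 mm.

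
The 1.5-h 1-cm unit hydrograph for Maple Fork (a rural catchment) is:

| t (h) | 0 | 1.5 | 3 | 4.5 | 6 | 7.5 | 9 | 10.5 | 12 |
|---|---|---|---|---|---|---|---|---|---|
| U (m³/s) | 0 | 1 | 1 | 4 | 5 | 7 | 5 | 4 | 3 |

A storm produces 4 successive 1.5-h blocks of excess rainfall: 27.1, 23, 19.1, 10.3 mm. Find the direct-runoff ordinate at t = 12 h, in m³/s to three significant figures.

Q ≈ 34.1 m³/s

By discrete convolution, Q_j = Σ (P_i / 10 mm) · U_{j−i}.
At t = 12 h (j=8): Q = (27.1/10)·3 + (23/10)·4 + (19.1/10)·5 + (10.3/10)·7 = 34.1 m³/s.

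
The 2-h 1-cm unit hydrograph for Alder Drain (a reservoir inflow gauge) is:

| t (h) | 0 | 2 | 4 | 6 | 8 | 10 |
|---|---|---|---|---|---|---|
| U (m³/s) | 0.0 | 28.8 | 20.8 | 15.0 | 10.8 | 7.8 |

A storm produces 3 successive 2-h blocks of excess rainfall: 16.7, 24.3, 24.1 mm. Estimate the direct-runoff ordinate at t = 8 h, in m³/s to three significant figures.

Q ≈ 105 m³/s

By discrete convolution, Q_j = Σ (P_i / 10 mm) · U_{j−i}.
At t = 8 h (j=4): Q = (16.7/10)·10.8 + (24.3/10)·15.0 + (24.1/10)·20.8 = 105 m³/s.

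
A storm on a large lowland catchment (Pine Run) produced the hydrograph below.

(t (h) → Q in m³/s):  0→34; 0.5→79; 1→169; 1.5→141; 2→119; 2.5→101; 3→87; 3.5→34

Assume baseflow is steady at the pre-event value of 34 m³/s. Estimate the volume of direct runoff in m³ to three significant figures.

V ≈ 8.86 × 10^5 m³

Direct-runoff ordinates (Q − Q_b): 0.0, 45.0, 135.0, 107.0, 85.0, 67.0, 53.0, 0.0 m³/s.
ΣQ_DR = 492.0 m³/s.
With Δt = 0.5 h = 1800 s, V = ΣQ_DR · Δt = 492.0 × 1800 = 8.86 × 10^5 m³.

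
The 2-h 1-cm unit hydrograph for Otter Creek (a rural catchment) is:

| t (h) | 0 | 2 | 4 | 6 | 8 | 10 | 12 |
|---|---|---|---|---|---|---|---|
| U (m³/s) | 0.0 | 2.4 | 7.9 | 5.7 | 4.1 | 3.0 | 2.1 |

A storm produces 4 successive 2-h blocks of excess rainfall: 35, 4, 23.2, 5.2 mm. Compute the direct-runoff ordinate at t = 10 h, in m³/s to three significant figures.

By discrete convolution, Q_j = Σ (P_i / 10 mm) · U_{j−i}.
At t = 10 h (j=5): Q = (35/10)·3.0 + (4/10)·4.1 + (23.2/10)·5.7 + (5.2/10)·7.9 = 29.5 m³/s.

Q ≈ 29.5 m³/s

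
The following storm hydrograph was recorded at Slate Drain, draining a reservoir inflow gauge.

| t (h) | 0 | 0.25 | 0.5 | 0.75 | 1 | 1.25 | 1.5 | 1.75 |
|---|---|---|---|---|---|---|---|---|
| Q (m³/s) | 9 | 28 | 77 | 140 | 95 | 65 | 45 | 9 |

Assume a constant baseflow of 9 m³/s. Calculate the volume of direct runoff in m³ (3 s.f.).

Direct-runoff ordinates (Q − Q_b): 0.0, 19.0, 68.0, 131.0, 86.0, 56.0, 36.0, 0.0 m³/s.
ΣQ_DR = 396.0 m³/s.
With Δt = 0.25 h = 900 s, V = ΣQ_DR · Δt = 396.0 × 900 = 3.56 × 10^5 m³.

V ≈ 3.56 × 10^5 m³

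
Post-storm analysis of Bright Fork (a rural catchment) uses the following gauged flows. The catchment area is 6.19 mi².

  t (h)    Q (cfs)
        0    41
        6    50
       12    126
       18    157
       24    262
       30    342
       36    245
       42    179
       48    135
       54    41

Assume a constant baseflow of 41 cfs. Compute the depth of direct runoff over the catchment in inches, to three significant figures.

Direct runoff: 0.0, 9.0, 85.0, 116.0, 221.0, 301.0, 204.0, 138.0, 94.0, 0.0 cfs; ΣQ_DR = 1168 cfs.
V = ΣQ_DR · Δt = 1168 × 21600 s = 2.523 × 10^7 ft³.
Over A = 6.19 mi², depth = V / A = 1.75 in.

d ≈ 1.75 in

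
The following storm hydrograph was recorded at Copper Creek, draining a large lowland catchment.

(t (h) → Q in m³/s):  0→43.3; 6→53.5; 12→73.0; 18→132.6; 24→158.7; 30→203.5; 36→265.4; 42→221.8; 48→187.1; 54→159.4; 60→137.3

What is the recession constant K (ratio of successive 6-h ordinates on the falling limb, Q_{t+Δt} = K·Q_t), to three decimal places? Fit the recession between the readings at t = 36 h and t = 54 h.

Using the recession-limb readings at t = 36 h and t = 54 h: Q falls from 265.4 to 159.4 m³/s over 3 intervals.
K = (Q₂/Q₁)^(1/3) = (159.4/265.4)^(1/3) = 0.844.

K ≈ 0.844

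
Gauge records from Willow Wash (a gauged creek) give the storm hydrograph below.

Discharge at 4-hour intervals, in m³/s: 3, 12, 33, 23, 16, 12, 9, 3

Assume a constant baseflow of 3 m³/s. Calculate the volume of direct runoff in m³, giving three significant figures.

V ≈ 1.25 × 10^6 m³

Direct-runoff ordinates (Q − Q_b): 0.0, 9.0, 30.0, 20.0, 13.0, 9.0, 6.0, 0.0 m³/s.
ΣQ_DR = 87.00 m³/s.
With Δt = 4 h = 14400 s, V = ΣQ_DR · Δt = 87.00 × 14400 = 1.25 × 10^6 m³.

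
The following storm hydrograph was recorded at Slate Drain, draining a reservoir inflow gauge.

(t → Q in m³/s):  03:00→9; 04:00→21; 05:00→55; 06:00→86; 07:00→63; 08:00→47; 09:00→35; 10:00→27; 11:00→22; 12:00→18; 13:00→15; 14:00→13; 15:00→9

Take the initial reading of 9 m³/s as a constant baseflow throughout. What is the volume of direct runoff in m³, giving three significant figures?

Direct-runoff ordinates (Q − Q_b): 0.0, 12.0, 46.0, 77.0, 54.0, 38.0, 26.0, 18.0, 13.0, 9.0, 6.0, 4.0, 0.0 m³/s.
ΣQ_DR = 303.0 m³/s.
With Δt = 1 h = 3600 s, V = ΣQ_DR · Δt = 303.0 × 3600 = 1.09 × 10^6 m³.

V ≈ 1.09 × 10^6 m³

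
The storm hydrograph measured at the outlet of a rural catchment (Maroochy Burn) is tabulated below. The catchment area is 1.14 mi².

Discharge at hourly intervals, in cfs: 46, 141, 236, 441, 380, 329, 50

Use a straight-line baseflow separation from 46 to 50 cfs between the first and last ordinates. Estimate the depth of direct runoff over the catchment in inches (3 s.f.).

Direct runoff: 0.00, 94.33, 188.67, 393.00, 331.33, 279.67, 0.00 cfs; ΣQ_DR = 1287 cfs.
V = ΣQ_DR · Δt = 1287 × 3600 s = 4.633 × 10^6 ft³.
Over A = 1.14 mi², depth = V / A = 1.75 in.

d ≈ 1.75 in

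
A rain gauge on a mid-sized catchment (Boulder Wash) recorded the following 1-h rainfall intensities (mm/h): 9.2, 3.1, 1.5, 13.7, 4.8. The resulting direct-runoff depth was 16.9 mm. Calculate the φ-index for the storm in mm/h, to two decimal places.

Only the 3 blocks with intensity above φ contribute runoff: 9.2, 13.7, 4.8 mm/h.
Σ(I−φ)·Δt = d  ⇒  (9.2+13.7+4.8 − 3φ)·1 = 16.9
φ = (27.70 − 16.9/1) / 3 = 3.60 mm/h.

φ ≈ 3.60 mm/h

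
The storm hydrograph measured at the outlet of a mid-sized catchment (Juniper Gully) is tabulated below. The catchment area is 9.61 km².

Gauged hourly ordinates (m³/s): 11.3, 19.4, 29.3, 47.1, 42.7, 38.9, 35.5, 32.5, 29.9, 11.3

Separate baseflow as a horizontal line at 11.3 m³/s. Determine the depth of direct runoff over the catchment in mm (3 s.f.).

d ≈ 69.3 mm

Direct runoff: 0.0, 8.1, 18.0, 35.8, 31.4, 27.6, 24.2, 21.2, 18.6, 0.0 m³/s; ΣQ_DR = 184.9 m³/s.
V = ΣQ_DR · Δt = 184.9 × 3600 s = 6.656 × 10^5 m³.
Over A = 9.61 km², depth = V / A = 69.3 mm.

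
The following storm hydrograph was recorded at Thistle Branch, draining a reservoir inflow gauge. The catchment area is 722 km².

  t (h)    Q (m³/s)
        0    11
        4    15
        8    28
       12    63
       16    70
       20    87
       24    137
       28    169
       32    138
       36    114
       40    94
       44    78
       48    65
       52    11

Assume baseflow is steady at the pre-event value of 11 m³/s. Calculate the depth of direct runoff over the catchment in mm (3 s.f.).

d ≈ 18.5 mm

Direct runoff: 0.0, 4.0, 17.0, 52.0, 59.0, 76.0, 126.0, 158.0, 127.0, 103.0, 83.0, 67.0, 54.0, 0.0 m³/s; ΣQ_DR = 926.0 m³/s.
V = ΣQ_DR · Δt = 926.0 × 14400 s = 1.333 × 10^7 m³.
Over A = 722 km², depth = V / A = 18.5 mm.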